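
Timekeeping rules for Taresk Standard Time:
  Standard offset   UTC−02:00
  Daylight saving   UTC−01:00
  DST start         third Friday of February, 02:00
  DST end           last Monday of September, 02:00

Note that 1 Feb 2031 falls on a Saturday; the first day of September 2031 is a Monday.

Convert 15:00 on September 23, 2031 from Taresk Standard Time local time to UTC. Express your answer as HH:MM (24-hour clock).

16:00

1 February 2031 is a Saturday, so the first Friday is February 7 and the third is February 21.
1 September 2031 is a Monday, so Mondays fall on 1, 8, 15, 22, 29; the last is September 29.
September 23, 2031 lies within the daylight-saving period (21 February – 29 September), so Taresk Standard Time is on daylight time, UTC−01:00.
15:00 local + 1h = 16:00 UTC.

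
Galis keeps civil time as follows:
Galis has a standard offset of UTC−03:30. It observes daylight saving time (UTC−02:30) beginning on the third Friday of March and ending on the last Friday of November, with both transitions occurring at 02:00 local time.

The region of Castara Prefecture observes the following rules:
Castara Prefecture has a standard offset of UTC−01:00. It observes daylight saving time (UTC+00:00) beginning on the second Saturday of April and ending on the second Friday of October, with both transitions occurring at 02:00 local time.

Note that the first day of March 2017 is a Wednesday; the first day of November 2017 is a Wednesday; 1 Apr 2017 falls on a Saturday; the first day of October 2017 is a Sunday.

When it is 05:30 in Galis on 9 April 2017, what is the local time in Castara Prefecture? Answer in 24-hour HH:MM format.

1 March 2017 is a Wednesday, so the first Friday is March 3 and the third is March 17.
1 November 2017 is a Wednesday, so Fridays fall on 3, 10, 17, 24; the last is November 24.
Daylight saving runs 17 March – 24 November; 9 April 2017 is inside that window, so Galis is at UTC−02:30.
05:30 Galis + 2h30m = 08:00 UTC.
1 April 2017 is a Saturday, so the first Saturday is April 1 and the second is April 8.
1 October 2017 is a Sunday, so the first Friday is October 6 and the second is October 13.
At the standard offset (UTC−01:00), 08:00 UTC − 1h = 07:00 Castara Prefecture standard time.
The standard-time date in Castara Prefecture, 9 April 2017, lies within the daylight-saving period (8 April – 13 October), so Castara Prefecture is on daylight time, UTC+00:00.
08:00 UTC + 0h = 08:00 Castara Prefecture.

08:00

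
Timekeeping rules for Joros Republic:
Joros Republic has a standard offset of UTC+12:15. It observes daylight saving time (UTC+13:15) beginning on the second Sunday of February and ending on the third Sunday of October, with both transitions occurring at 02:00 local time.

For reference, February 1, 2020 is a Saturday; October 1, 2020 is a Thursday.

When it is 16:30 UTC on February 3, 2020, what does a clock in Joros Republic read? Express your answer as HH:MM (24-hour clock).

1 February 2020 is a Saturday, so the first Sunday is February 2 and the second is February 9.
1 October 2020 is a Thursday, so the first Sunday is October 4 and the third is October 18.
At the standard offset (UTC+12:15), 16:30 UTC + 12h15m = 04:45 Joros Republic standard time (rolling into the next day, 4 February 2020).
Daylight saving runs 9 February – 18 October; the standard-time date in Joros Republic, February 4, 2020, is outside that window, so Joros Republic is on standard time at UTC+12:15.
16:30 UTC + 12h15m = 04:45 local (rolling into the next day, 4 February 2020).

04:45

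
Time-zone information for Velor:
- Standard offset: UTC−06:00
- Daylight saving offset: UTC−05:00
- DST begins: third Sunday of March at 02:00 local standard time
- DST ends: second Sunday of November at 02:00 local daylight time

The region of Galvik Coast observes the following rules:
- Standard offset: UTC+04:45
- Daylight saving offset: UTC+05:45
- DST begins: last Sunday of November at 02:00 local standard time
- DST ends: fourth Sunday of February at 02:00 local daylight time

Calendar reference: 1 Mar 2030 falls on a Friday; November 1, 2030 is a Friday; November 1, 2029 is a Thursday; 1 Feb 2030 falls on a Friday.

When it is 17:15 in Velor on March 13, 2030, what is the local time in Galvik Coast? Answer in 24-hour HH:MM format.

1 March 2030 is a Friday, so the first Sunday is March 3 and the third is March 17.
1 November 2030 is a Friday, so the first Sunday is November 3 and the second is November 10.
March 13, 2030 does not fall between 17 March and 10 November, so daylight saving is not in effect and Velor is at UTC−06:00.
17:15 Velor + 6h = 23:15 UTC.
1 November 2029 is a Thursday, so Sundays fall on 4, 11, 18, 25; the last is November 25.
1 February 2030 is a Friday, so the first Sunday is February 3 and the fourth is February 24.
At the standard offset (UTC+04:45), 23:15 UTC + 4h45m = 04:00 Galvik Coast standard time (rolling into the next day, 14 March 2030).
The standard-time date in Galvik Coast, March 14, 2030, does not fall between 25 November 2029 and 24 February 2030, so daylight saving is not in effect and Galvik Coast is at UTC+04:45.
23:15 UTC + 4h45m = 04:00 Galvik Coast (rolling into the next day, 14 March 2030).

04:00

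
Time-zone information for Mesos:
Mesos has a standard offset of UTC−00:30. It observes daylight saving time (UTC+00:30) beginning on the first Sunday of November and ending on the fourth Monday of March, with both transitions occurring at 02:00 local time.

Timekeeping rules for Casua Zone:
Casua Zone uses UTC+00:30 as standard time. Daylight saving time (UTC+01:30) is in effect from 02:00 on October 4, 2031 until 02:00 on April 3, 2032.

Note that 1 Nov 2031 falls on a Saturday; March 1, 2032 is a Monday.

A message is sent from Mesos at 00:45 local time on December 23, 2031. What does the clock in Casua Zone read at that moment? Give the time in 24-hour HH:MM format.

01:45

1 November 2031 is a Saturday, so the first Sunday is November 2.
1 March 2032 is a Monday, so the first Monday is March 1 and the fourth is March 22.
December 23, 2031 falls between 2 November 2031 and 22 March 2032, so daylight saving is in effect and Mesos is at UTC+00:30.
00:45 Mesos − 0h30m = 00:15 UTC.
At the standard offset (UTC+00:30), 00:15 UTC + 0h30m = 00:45 Casua Zone standard time.
The standard-time date in Casua Zone, December 23, 2031, lies within the daylight-saving period (4 October 2031 – 3 April 2032), so Casua Zone is on daylight time, UTC+01:30.
00:15 UTC + 1h30m = 01:45 Casua Zone.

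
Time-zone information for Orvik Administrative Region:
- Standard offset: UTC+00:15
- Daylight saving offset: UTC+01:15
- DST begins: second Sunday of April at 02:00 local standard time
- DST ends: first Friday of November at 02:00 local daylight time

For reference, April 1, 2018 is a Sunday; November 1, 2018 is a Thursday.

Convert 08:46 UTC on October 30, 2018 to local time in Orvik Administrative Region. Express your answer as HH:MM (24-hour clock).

10:01

1 April 2018 is a Sunday, so the first Sunday is April 1 and the second is April 8.
1 November 2018 is a Thursday, so the first Friday is November 2.
At the standard offset (UTC+00:15), 08:46 UTC + 0h15m = 09:01 Orvik Administrative Region standard time.
The standard-time date in Orvik Administrative Region, October 30, 2018, falls between 8 April and 2 November, so daylight saving is in effect and Orvik Administrative Region is at UTC+01:15.
08:46 UTC + 1h15m = 10:01 local.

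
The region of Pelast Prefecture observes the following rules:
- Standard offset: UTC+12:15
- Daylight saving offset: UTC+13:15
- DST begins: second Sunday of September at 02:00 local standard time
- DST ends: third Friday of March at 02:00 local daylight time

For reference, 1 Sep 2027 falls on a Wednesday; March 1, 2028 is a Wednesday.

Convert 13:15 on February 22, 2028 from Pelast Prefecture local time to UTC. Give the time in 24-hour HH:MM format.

00:00

1 September 2027 is a Wednesday, so the first Sunday is September 5 and the second is September 12.
1 March 2028 is a Wednesday, so the first Friday is March 3 and the third is March 17.
February 22, 2028 falls between 12 September 2027 and 17 March 2028, so daylight saving is in effect and Pelast Prefecture is at UTC+13:15.
13:15 local − 13h15m = 00:00 UTC.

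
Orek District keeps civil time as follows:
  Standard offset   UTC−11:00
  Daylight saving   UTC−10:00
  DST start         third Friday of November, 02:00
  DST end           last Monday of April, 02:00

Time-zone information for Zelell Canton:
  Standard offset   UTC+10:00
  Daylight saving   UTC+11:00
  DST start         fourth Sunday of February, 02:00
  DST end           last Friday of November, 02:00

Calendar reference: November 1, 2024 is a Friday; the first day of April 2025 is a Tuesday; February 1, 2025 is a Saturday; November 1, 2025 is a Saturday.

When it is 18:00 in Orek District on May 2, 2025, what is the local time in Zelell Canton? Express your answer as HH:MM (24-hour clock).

1 November 2024 is a Friday, so the first Friday is November 1 and the third is November 15.
1 April 2025 is a Tuesday, so Mondays fall on 7, 14, 21, 28; the last is April 28.
May 2, 2025 does not fall between 15 November 2024 and 28 April 2025, so daylight saving is not in effect and Orek District is at UTC−11:00.
18:00 Orek District + 11h = 05:00 UTC (rolling into the next day, 3 May 2025).
1 February 2025 is a Saturday, so the first Sunday is February 2 and the fourth is February 23.
1 November 2025 is a Saturday, so Fridays fall on 7, 14, 21, 28; the last is November 28.
At the standard offset (UTC+10:00), 05:00 UTC + 10h = 15:00 Zelell Canton standard time.
The standard-time date in Zelell Canton, May 3, 2025, lies within the daylight-saving period (23 February – 28 November), so Zelell Canton is on daylight time, UTC+11:00.
05:00 UTC + 11h = 16:00 Zelell Canton.

16:00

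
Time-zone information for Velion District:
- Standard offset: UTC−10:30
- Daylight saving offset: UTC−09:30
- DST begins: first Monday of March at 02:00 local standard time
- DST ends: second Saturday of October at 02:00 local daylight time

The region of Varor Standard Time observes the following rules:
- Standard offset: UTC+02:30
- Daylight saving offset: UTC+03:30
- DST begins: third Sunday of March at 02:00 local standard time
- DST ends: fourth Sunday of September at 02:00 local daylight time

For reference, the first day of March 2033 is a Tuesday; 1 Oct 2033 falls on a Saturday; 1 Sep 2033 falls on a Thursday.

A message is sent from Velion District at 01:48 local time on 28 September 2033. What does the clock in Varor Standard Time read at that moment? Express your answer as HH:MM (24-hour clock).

13:48

1 March 2033 is a Tuesday, so the first Monday is March 7.
1 October 2033 is a Saturday, so the first Saturday is October 1 and the second is October 8.
28 September 2033 lies within the daylight-saving period (7 March – 8 October), so Velion District is on daylight time, UTC−09:30.
01:48 Velion District + 9h30m = 11:18 UTC.
1 March 2033 is a Tuesday, so the first Sunday is March 6 and the third is March 20.
1 September 2033 is a Thursday, so the first Sunday is September 4 and the fourth is September 25.
At the standard offset (UTC+02:30), 11:18 UTC + 2h30m = 13:48 Varor Standard Time standard time.
The standard-time date in Varor Standard Time, 28 September 2033, is outside the daylight-saving period (20 March – 25 September), so Varor Standard Time is on standard time, UTC+02:30.
11:18 UTC + 2h30m = 13:48 Varor Standard Time.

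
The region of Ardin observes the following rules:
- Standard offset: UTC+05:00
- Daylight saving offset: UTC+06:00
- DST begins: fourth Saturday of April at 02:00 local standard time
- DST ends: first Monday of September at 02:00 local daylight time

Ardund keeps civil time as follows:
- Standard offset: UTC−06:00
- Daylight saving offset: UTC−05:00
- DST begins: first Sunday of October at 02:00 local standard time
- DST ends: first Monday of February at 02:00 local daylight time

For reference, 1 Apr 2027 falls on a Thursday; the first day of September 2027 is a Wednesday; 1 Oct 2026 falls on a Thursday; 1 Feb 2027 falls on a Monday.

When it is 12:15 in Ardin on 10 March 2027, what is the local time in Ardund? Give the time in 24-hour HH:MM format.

01:15

1 April 2027 is a Thursday, so the first Saturday is April 3 and the fourth is April 24.
1 September 2027 is a Wednesday, so the first Monday is September 6.
10 March 2027 does not fall between 24 April and 6 September, so daylight saving is not in effect and Ardin is at UTC+05:00.
12:15 Ardin − 5h = 07:15 UTC.
1 October 2026 is a Thursday, so the first Sunday is October 4.
1 February 2027 is a Monday, so the first Monday is February 1.
At the standard offset (UTC−06:00), 07:15 UTC − 6h = 01:15 Ardund standard time.
The standard-time date in Ardund, 10 March 2027, does not fall between 4 October 2026 and 1 February 2027, so daylight saving is not in effect and Ardund is at UTC−06:00.
07:15 UTC − 6h = 01:15 Ardund.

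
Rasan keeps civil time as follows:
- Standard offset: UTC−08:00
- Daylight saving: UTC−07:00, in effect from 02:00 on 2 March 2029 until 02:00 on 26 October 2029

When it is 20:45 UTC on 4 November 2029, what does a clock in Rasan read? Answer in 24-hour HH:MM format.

12:45

At the standard offset (UTC−08:00), 20:45 UTC − 8h = 12:45 Rasan standard time.
Daylight saving runs 2 March – 26 October; the standard-time date in Rasan, 4 November 2029, is outside that window, so Rasan is on standard time at UTC−08:00.
20:45 UTC − 8h = 12:45 local.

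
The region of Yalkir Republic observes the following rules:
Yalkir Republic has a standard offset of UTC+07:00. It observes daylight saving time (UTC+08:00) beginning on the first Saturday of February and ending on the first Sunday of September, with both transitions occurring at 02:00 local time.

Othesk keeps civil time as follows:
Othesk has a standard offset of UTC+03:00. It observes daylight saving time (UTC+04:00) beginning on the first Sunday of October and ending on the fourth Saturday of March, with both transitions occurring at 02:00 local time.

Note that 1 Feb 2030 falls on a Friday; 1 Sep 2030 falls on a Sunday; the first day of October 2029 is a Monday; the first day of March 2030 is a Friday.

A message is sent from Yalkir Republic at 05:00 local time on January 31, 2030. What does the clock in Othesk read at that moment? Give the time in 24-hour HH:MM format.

1 February 2030 is a Friday, so the first Saturday is February 2.
1 September 2030 is a Sunday, so the first Sunday is September 1.
January 31, 2030 is outside the daylight-saving period (2 February – 1 September), so Yalkir Republic is on standard time, UTC+07:00.
05:00 Yalkir Republic − 7h = 22:00 UTC (rolling into the previous day, 30 January 2030).
1 October 2029 is a Monday, so the first Sunday is October 7.
1 March 2030 is a Friday, so the first Saturday is March 2 and the fourth is March 23.
At the standard offset (UTC+03:00), 22:00 UTC + 3h = 01:00 Othesk standard time (rolling into the next day, 31 January 2030).
The standard-time date in Othesk, January 31, 2030, lies within the daylight-saving period (7 October 2029 – 23 March 2030), so Othesk is on daylight time, UTC+04:00.
22:00 UTC + 4h = 02:00 Othesk (rolling into the next day, 31 January 2030).

02:00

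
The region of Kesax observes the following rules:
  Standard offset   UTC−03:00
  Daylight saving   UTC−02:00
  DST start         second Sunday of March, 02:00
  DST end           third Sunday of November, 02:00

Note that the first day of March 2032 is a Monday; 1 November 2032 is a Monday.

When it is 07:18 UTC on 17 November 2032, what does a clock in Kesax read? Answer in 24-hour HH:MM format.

1 March 2032 is a Monday, so the first Sunday is March 7 and the second is March 14.
1 November 2032 is a Monday, so the first Sunday is November 7 and the third is November 21.
At the standard offset (UTC−03:00), 07:18 UTC − 3h = 04:18 Kesax standard time.
The standard-time date in Kesax, 17 November 2032, falls between 14 March and 21 November, so daylight saving is in effect and Kesax is at UTC−02:00.
07:18 UTC − 2h = 05:18 local.

05:18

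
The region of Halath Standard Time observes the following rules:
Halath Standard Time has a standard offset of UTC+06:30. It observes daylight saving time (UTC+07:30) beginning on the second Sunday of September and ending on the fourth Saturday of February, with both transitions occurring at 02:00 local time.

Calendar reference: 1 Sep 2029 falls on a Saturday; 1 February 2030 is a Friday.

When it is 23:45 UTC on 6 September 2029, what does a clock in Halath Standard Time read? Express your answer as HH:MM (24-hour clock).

06:15

1 September 2029 is a Saturday, so the first Sunday is September 2 and the second is September 9.
1 February 2030 is a Friday, so the first Saturday is February 2 and the fourth is February 23.
At the standard offset (UTC+06:30), 23:45 UTC + 6h30m = 06:15 Halath Standard Time standard time (rolling into the next day, 7 September 2029).
The standard-time date in Halath Standard Time, 7 September 2029, does not fall between 9 September 2029 and 23 February 2030, so daylight saving is not in effect and Halath Standard Time is at UTC+06:30.
23:45 UTC + 6h30m = 06:15 local (rolling into the next day, 7 September 2029).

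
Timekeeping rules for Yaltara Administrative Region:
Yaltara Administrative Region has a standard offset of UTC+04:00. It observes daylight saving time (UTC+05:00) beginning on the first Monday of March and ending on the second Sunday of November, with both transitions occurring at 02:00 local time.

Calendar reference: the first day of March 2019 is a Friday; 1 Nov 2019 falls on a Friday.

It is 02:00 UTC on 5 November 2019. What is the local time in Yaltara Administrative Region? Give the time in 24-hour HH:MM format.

07:00

1 March 2019 is a Friday, so the first Monday is March 4.
1 November 2019 is a Friday, so the first Sunday is November 3 and the second is November 10.
At the standard offset (UTC+04:00), 02:00 UTC + 4h = 06:00 Yaltara Administrative Region standard time.
The standard-time date in Yaltara Administrative Region, 5 November 2019, falls between 4 March and 10 November, so daylight saving is in effect and Yaltara Administrative Region is at UTC+05:00.
02:00 UTC + 5h = 07:00 local.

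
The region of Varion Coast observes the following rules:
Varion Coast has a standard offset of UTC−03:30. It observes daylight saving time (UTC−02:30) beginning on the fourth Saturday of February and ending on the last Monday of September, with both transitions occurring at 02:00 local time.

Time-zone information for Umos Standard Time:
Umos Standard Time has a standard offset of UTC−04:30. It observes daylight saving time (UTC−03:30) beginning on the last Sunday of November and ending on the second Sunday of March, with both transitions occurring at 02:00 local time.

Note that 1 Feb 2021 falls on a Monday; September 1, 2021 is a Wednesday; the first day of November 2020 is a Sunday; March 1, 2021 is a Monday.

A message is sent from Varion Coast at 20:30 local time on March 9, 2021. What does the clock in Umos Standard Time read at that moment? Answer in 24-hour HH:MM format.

19:30

1 February 2021 is a Monday, so the first Saturday is February 6 and the fourth is February 27.
1 September 2021 is a Wednesday, so Mondays fall on 6, 13, 20, 27; the last is September 27.
Daylight saving runs 27 February – 27 September; March 9, 2021 is inside that window, so Varion Coast is at UTC−02:30.
20:30 Varion Coast + 2h30m = 23:00 UTC.
1 November 2020 is a Sunday, so Sundays fall on 1, 8, 15, 22, 29; the last is November 29.
1 March 2021 is a Monday, so the first Sunday is March 7 and the second is March 14.
At the standard offset (UTC−04:30), 23:00 UTC − 4h30m = 18:30 Umos Standard Time standard time.
The standard-time date in Umos Standard Time, March 9, 2021, lies within the daylight-saving period (29 November 2020 – 14 March 2021), so Umos Standard Time is on daylight time, UTC−03:30.
23:00 UTC − 3h30m = 19:30 Umos Standard Time.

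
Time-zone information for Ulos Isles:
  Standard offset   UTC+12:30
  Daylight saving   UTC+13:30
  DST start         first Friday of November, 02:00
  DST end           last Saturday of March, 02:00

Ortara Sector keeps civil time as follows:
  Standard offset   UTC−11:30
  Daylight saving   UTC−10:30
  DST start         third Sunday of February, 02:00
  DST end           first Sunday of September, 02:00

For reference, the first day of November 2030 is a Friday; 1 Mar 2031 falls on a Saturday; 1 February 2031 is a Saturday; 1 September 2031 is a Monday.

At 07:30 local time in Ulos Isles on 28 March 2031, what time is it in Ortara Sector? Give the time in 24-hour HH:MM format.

1 November 2030 is a Friday, so the first Friday is November 1.
1 March 2031 is a Saturday, so Saturdays fall on 1, 8, 15, 22, 29; the last is March 29.
28 March 2031 lies within the daylight-saving period (1 November 2030 – 29 March 2031), so Ulos Isles is on daylight time, UTC+13:30.
07:30 Ulos Isles − 13h30m = 18:00 UTC (rolling into the previous day, 27 March 2031).
1 February 2031 is a Saturday, so the first Sunday is February 2 and the third is February 16.
1 September 2031 is a Monday, so the first Sunday is September 7.
At the standard offset (UTC−11:30), 18:00 UTC − 11h30m = 06:30 Ortara Sector standard time.
The standard-time date in Ortara Sector, 27 March 2031, lies within the daylight-saving period (16 February – 7 September), so Ortara Sector is on daylight time, UTC−10:30.
18:00 UTC − 10h30m = 07:30 Ortara Sector.

07:30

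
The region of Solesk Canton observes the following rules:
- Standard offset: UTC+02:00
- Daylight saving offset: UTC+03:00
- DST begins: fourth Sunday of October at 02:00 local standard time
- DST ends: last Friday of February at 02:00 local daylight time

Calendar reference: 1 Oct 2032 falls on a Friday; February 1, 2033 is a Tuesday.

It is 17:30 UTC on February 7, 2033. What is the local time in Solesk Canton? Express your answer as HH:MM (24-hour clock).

1 October 2032 is a Friday, so the first Sunday is October 3 and the fourth is October 24.
1 February 2033 is a Tuesday, so Fridays fall on 4, 11, 18, 25; the last is February 25.
At the standard offset (UTC+02:00), 17:30 UTC + 2h = 19:30 Solesk Canton standard time.
Daylight saving runs 24 October 2032 – 25 February 2033; the standard-time date in Solesk Canton, February 7, 2033, is inside that window, so Solesk Canton is at UTC+03:00.
17:30 UTC + 3h = 20:30 local.

20:30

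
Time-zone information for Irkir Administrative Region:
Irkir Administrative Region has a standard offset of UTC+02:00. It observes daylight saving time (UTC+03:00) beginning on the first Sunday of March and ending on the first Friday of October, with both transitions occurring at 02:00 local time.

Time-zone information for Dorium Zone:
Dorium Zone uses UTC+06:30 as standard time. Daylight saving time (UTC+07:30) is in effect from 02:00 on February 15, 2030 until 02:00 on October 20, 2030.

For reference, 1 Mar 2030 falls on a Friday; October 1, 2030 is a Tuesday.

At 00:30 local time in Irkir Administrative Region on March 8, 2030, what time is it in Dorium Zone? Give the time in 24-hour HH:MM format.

05:00

1 March 2030 is a Friday, so the first Sunday is March 3.
1 October 2030 is a Tuesday, so the first Friday is October 4.
Daylight saving runs 3 March – 4 October; March 8, 2030 is inside that window, so Irkir Administrative Region is at UTC+03:00.
00:30 Irkir Administrative Region − 3h = 21:30 UTC (rolling into the previous day, 7 March 2030).
At the standard offset (UTC+06:30), 21:30 UTC + 6h30m = 04:00 Dorium Zone standard time (rolling into the next day, 8 March 2030).
Daylight saving runs 15 February – 20 October; the standard-time date in Dorium Zone, March 8, 2030, is inside that window, so Dorium Zone is at UTC+07:30.
21:30 UTC + 7h30m = 05:00 Dorium Zone (rolling into the next day, 8 March 2030).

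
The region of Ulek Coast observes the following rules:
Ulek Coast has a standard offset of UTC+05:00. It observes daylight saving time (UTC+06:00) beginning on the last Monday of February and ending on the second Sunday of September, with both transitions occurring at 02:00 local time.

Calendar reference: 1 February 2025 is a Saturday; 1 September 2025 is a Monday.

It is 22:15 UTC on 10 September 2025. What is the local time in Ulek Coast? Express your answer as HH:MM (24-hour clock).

04:15

1 February 2025 is a Saturday, so Mondays fall on 3, 10, 17, 24; the last is February 24.
1 September 2025 is a Monday, so the first Sunday is September 7 and the second is September 14.
At the standard offset (UTC+05:00), 22:15 UTC + 5h = 03:15 Ulek Coast standard time (rolling into the next day, 11 September 2025).
The standard-time date in Ulek Coast, 11 September 2025, falls between 24 February and 14 September, so daylight saving is in effect and Ulek Coast is at UTC+06:00.
22:15 UTC + 6h = 04:15 local (rolling into the next day, 11 September 2025).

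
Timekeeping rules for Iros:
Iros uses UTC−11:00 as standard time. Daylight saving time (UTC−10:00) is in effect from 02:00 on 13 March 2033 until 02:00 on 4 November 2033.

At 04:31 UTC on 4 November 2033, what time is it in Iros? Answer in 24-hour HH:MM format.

18:31

At the standard offset (UTC−11:00), 04:31 UTC − 11h = 17:31 Iros standard time (rolling into the previous day, 3 November 2033).
The standard-time date in Iros, 3 November 2033, lies within the daylight-saving period (13 March – 4 November), so Iros is on daylight time, UTC−10:00.
04:31 UTC − 10h = 18:31 local (rolling into the previous day, 3 November 2033).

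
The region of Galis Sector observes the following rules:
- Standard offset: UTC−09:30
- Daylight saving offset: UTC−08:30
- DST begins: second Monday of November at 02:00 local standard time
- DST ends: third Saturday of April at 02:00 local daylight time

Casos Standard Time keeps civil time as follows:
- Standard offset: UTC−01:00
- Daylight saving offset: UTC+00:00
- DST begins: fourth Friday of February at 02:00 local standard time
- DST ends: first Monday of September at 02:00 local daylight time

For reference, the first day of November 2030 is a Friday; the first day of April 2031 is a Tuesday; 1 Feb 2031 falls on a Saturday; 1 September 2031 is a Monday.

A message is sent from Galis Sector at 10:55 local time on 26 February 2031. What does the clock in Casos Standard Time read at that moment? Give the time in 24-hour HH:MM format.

1 November 2030 is a Friday, so the first Monday is November 4 and the second is November 11.
1 April 2031 is a Tuesday, so the first Saturday is April 5 and the third is April 19.
Daylight saving runs 11 November 2030 – 19 April 2031; 26 February 2031 is inside that window, so Galis Sector is at UTC−08:30.
10:55 Galis Sector + 8h30m = 19:25 UTC.
1 February 2031 is a Saturday, so the first Friday is February 7 and the fourth is February 28.
1 September 2031 is a Monday, so the first Monday is September 1.
At the standard offset (UTC−01:00), 19:25 UTC − 1h = 18:25 Casos Standard Time standard time.
The standard-time date in Casos Standard Time, 26 February 2031, does not fall between 28 February and 1 September, so daylight saving is not in effect and Casos Standard Time is at UTC−01:00.
19:25 UTC − 1h = 18:25 Casos Standard Time.

18:25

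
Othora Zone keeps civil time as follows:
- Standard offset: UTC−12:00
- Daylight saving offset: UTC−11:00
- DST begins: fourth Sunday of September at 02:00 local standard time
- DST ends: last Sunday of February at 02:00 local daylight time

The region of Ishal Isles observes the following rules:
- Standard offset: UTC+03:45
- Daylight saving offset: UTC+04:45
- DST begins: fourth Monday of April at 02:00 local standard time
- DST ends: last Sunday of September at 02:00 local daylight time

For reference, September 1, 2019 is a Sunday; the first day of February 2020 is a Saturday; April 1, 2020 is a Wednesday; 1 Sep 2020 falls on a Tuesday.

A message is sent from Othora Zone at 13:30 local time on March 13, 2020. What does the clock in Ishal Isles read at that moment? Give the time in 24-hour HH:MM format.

1 September 2019 is a Sunday, so the first Sunday is September 1 and the fourth is September 22.
1 February 2020 is a Saturday, so Sundays fall on 2, 9, 16, 23; the last is February 23.
March 13, 2020 does not fall between 22 September 2019 and 23 February 2020, so daylight saving is not in effect and Othora Zone is at UTC−12:00.
13:30 Othora Zone + 12h = 01:30 UTC (rolling into the next day, 14 March 2020).
1 April 2020 is a Wednesday, so the first Monday is April 6 and the fourth is April 27.
1 September 2020 is a Tuesday, so Sundays fall on 6, 13, 20, 27; the last is September 27.
At the standard offset (UTC+03:45), 01:30 UTC + 3h45m = 05:15 Ishal Isles standard time.
The standard-time date in Ishal Isles, March 14, 2020, does not fall between 27 April and 27 September, so daylight saving is not in effect and Ishal Isles is at UTC+03:45.
01:30 UTC + 3h45m = 05:15 Ishal Isles.

05:15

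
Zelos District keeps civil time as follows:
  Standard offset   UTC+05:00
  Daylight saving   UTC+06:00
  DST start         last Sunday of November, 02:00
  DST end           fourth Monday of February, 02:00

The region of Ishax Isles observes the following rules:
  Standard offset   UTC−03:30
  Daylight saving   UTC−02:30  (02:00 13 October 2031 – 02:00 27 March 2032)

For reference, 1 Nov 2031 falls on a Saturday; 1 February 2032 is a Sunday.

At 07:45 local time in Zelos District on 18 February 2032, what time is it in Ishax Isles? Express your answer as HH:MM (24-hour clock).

1 November 2031 is a Saturday, so Sundays fall on 2, 9, 16, 23, 30; the last is November 30.
1 February 2032 is a Sunday, so the first Monday is February 2 and the fourth is February 23.
Daylight saving runs 30 November 2031 – 23 February 2032; 18 February 2032 is inside that window, so Zelos District is at UTC+06:00.
07:45 Zelos District − 6h = 01:45 UTC.
At the standard offset (UTC−03:30), 01:45 UTC − 3h30m = 22:15 Ishax Isles standard time (rolling into the previous day, 17 February 2032).
Daylight saving runs 13 October 2031 – 27 March 2032; the standard-time date in Ishax Isles, 17 February 2032, is inside that window, so Ishax Isles is at UTC−02:30.
01:45 UTC − 2h30m = 23:15 Ishax Isles (rolling into the previous day, 17 February 2032).

23:15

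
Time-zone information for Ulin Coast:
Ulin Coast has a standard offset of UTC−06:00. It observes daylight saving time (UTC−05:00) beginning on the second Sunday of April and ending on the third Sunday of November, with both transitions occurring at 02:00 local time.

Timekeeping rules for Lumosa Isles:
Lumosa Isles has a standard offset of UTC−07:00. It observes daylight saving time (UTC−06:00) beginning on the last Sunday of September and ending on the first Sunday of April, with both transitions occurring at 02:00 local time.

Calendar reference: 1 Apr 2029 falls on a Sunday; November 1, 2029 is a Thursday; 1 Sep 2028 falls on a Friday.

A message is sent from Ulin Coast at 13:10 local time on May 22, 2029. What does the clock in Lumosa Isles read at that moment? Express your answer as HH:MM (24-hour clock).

1 April 2029 is a Sunday, so the first Sunday is April 1 and the second is April 8.
1 November 2029 is a Thursday, so the first Sunday is November 4 and the third is November 18.
May 22, 2029 lies within the daylight-saving period (8 April – 18 November), so Ulin Coast is on daylight time, UTC−05:00.
13:10 Ulin Coast + 5h = 18:10 UTC.
1 September 2028 is a Friday, so Sundays fall on 3, 10, 17, 24; the last is September 24.
1 April 2029 is a Sunday, so the first Sunday is April 1.
At the standard offset (UTC−07:00), 18:10 UTC − 7h = 11:10 Lumosa Isles standard time.
The standard-time date in Lumosa Isles, May 22, 2029, is outside the daylight-saving period (24 September 2028 – 1 April 2029), so Lumosa Isles is on standard time, UTC−07:00.
18:10 UTC − 7h = 11:10 Lumosa Isles.

11:10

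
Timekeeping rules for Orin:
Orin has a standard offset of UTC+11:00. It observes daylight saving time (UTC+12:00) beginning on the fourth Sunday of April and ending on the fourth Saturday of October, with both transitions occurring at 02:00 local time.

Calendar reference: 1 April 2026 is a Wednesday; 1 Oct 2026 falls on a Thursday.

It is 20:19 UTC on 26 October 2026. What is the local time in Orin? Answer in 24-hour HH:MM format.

1 April 2026 is a Wednesday, so the first Sunday is April 5 and the fourth is April 26.
1 October 2026 is a Thursday, so the first Saturday is October 3 and the fourth is October 24.
At the standard offset (UTC+11:00), 20:19 UTC + 11h = 07:19 Orin standard time (rolling into the next day, 27 October 2026).
The standard-time date in Orin, 27 October 2026, is outside the daylight-saving period (26 April – 24 October), so Orin is on standard time, UTC+11:00.
20:19 UTC + 11h = 07:19 local (rolling into the next day, 27 October 2026).

07:19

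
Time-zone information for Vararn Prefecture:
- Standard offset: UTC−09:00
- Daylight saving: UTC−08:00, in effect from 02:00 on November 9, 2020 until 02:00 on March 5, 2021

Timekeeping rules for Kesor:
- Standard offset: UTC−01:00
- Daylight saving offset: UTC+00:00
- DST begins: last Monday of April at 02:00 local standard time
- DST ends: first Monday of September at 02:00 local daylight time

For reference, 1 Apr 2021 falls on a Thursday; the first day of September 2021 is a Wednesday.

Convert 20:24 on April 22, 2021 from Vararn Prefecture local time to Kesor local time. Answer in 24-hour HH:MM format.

Daylight saving runs 9 November 2020 – 5 March 2021; April 22, 2021 is outside that window, so Vararn Prefecture is on standard time at UTC−09:00.
20:24 Vararn Prefecture + 9h = 05:24 UTC (rolling into the next day, 23 April 2021).
1 April 2021 is a Thursday, so Mondays fall on 5, 12, 19, 26; the last is April 26.
1 September 2021 is a Wednesday, so the first Monday is September 6.
At the standard offset (UTC−01:00), 05:24 UTC − 1h = 04:24 Kesor standard time.
Daylight saving runs 26 April – 6 September; the standard-time date in Kesor, April 23, 2021, is outside that window, so Kesor is on standard time at UTC−01:00.
05:24 UTC − 1h = 04:24 Kesor.

04:24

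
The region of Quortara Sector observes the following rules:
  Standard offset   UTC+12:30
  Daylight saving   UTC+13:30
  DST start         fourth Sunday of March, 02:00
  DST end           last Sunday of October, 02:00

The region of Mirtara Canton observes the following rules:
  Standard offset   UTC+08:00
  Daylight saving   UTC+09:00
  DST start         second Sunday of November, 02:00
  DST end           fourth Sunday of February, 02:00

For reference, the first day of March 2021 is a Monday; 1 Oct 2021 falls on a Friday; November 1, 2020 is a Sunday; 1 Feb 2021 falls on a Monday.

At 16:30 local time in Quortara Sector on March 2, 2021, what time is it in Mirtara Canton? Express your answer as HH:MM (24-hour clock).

12:00

1 March 2021 is a Monday, so the first Sunday is March 7 and the fourth is March 28.
1 October 2021 is a Friday, so Sundays fall on 3, 10, 17, 24, 31; the last is October 31.
March 2, 2021 does not fall between 28 March and 31 October, so daylight saving is not in effect and Quortara Sector is at UTC+12:30.
16:30 Quortara Sector − 12h30m = 04:00 UTC.
1 November 2020 is a Sunday, so the first Sunday is November 1 and the second is November 8.
1 February 2021 is a Monday, so the first Sunday is February 7 and the fourth is February 28.
At the standard offset (UTC+08:00), 04:00 UTC + 8h = 12:00 Mirtara Canton standard time.
The standard-time date in Mirtara Canton, March 2, 2021, is outside the daylight-saving period (8 November 2020 – 28 February 2021), so Mirtara Canton is on standard time, UTC+08:00.
04:00 UTC + 8h = 12:00 Mirtara Canton.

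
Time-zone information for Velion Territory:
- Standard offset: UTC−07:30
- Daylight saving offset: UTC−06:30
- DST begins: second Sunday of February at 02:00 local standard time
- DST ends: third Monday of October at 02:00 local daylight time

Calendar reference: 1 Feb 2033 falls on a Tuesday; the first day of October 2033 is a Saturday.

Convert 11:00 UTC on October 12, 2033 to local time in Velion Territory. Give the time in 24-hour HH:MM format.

04:30

1 February 2033 is a Tuesday, so the first Sunday is February 6 and the second is February 13.
1 October 2033 is a Saturday, so the first Monday is October 3 and the third is October 17.
At the standard offset (UTC−07:30), 11:00 UTC − 7h30m = 03:30 Velion Territory standard time.
Daylight saving runs 13 February – 17 October; the standard-time date in Velion Territory, October 12, 2033, is inside that window, so Velion Territory is at UTC−06:30.
11:00 UTC − 6h30m = 04:30 local.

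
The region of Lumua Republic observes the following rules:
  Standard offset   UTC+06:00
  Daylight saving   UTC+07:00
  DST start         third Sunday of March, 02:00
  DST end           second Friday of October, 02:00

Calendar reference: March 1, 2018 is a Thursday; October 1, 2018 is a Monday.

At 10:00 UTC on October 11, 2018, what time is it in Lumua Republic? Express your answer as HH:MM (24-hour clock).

1 March 2018 is a Thursday, so the first Sunday is March 4 and the third is March 18.
1 October 2018 is a Monday, so the first Friday is October 5 and the second is October 12.
At the standard offset (UTC+06:00), 10:00 UTC + 6h = 16:00 Lumua Republic standard time.
The standard-time date in Lumua Republic, October 11, 2018, lies within the daylight-saving period (18 March – 12 October), so Lumua Republic is on daylight time, UTC+07:00.
10:00 UTC + 7h = 17:00 local.

17:00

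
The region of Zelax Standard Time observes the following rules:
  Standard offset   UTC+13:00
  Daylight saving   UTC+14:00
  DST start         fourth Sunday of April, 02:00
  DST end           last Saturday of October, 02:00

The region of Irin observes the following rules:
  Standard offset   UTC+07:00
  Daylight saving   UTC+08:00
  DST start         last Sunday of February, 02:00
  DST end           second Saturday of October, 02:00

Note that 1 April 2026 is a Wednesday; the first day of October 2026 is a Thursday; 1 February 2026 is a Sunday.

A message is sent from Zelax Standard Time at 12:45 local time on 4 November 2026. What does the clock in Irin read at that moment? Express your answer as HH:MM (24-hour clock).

06:45

1 April 2026 is a Wednesday, so the first Sunday is April 5 and the fourth is April 26.
1 October 2026 is a Thursday, so Saturdays fall on 3, 10, 17, 24, 31; the last is October 31.
4 November 2026 does not fall between 26 April and 31 October, so daylight saving is not in effect and Zelax Standard Time is at UTC+13:00.
12:45 Zelax Standard Time − 13h = 23:45 UTC (rolling into the previous day, 3 November 2026).
1 February 2026 is a Sunday, so Sundays fall on 1, 8, 15, 22; the last is February 22.
1 October 2026 is a Thursday, so the first Saturday is October 3 and the second is October 10.
At the standard offset (UTC+07:00), 23:45 UTC + 7h = 06:45 Irin standard time (rolling into the next day, 4 November 2026).
The standard-time date in Irin, 4 November 2026, is outside the daylight-saving period (22 February – 10 October), so Irin is on standard time, UTC+07:00.
23:45 UTC + 7h = 06:45 Irin (rolling into the next day, 4 November 2026).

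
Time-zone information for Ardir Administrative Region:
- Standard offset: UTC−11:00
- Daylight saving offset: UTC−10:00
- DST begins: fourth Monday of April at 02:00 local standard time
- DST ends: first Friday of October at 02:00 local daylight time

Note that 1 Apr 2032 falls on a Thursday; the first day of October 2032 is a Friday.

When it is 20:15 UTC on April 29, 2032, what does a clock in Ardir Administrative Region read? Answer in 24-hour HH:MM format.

1 April 2032 is a Thursday, so the first Monday is April 5 and the fourth is April 26.
1 October 2032 is a Friday, so the first Friday is October 1.
At the standard offset (UTC−11:00), 20:15 UTC − 11h = 09:15 Ardir Administrative Region standard time.
Daylight saving runs 26 April – 1 October; the standard-time date in Ardir Administrative Region, April 29, 2032, is inside that window, so Ardir Administrative Region is at UTC−10:00.
20:15 UTC − 10h = 10:15 local.

10:15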